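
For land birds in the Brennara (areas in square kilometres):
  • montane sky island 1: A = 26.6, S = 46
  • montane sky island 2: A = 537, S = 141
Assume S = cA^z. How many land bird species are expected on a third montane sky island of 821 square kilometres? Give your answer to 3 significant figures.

z = ln(141/46) / ln(537/26.6) = 1.1201 / 3.0051 = 0.3727
c = 46 / 26.6^0.3727 = 46 / 3.397 = 13.54
S₃ = 13.54 × 821^0.3727 = 13.54 × 12.2 ≈ 165.2

165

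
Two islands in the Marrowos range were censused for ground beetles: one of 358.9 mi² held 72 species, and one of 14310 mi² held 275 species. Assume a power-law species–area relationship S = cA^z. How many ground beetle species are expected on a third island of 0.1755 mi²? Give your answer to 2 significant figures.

4.5

z = ln(275/72) / ln(14310/358.9) = 1.3401 / 3.6857 = 0.3636
c = 72 / 358.9^0.3636 = 72 / 8.492 = 8.479
S₃ = 8.479 × 0.1755^0.3636 = 8.479 × 0.5312 ≈ 4.504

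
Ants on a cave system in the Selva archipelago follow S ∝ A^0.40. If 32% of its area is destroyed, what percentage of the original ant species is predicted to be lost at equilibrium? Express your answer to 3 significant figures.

S_new/S_old = (A_new/A_old)^z = 0.68^0.4
= exp(0.4 × ln 0.68) = exp(0.4 × -0.3857) = exp(-0.1543) ≈ 0.857
Fraction lost = 1 − 0.857 = 0.143

14.3%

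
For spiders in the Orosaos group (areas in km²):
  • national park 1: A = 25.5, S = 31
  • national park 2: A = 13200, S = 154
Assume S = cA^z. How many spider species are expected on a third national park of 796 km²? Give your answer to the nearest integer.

z = ln(154/31) / ln(13200/25.5) = 1.6030 / 6.2493 = 0.2565
c = 31 / 25.5^0.2565 = 31 / 2.295 = 13.51
S₃ = 13.51 × 796^0.2565 = 13.51 × 5.547 ≈ 74.93

75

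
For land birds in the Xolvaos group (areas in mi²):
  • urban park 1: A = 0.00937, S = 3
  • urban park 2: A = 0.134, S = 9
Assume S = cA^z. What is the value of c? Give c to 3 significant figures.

z = ln(S₂/S₁) / ln(A₂/A₁) = ln(9/3) / ln(0.134/0.00937) = 1.0986 / 2.6603 = 0.4130
c = S₁ / A₁^z = 3 / 0.00937^0.4130 = 3 / 0.1453 = 20.64

20.6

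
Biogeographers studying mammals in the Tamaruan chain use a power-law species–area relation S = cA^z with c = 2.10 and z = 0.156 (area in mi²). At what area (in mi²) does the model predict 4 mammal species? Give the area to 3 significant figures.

62.2 mi²

4 = 2.1 × A^0.156  ⇒  A^0.156 = 4/2.1 = 1.905
ln A = ln(1.905) / 0.156 = 0.6444 / 0.156 = 4.1305
A = e^4.1305 ≈ 62.21 mi²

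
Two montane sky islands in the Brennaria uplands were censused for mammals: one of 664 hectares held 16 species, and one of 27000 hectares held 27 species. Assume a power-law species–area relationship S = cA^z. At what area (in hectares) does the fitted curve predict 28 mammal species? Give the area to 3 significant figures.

z = ln(27/16) / ln(27000/664) = 0.5232 / 3.7053 = 0.1412
c = 16 / 664^0.1412 = 16 / 2.503 = 6.391
A = (28/6.391)^(1/0.1412) ⇒ ln A = ln(4.381)/0.1412 = 10.4611
A = e^10.4611 ≈ 34931 hectares

34900 hectares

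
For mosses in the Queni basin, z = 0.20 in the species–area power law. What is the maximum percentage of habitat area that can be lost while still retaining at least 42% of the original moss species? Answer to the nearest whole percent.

99%

Need (A_new/A_old)^0.2 = 0.42, so A_new/A_old = 0.42^(1/0.2) = 0.42^5
ln(A_new/A_old) = ln 0.42 / 0.2 = -0.8675 / 0.2 = -4.3375
A_new/A_old = e^-4.3375 ≈ 0.01307
Fraction that can be lost = 1 − 0.01307 = 0.9869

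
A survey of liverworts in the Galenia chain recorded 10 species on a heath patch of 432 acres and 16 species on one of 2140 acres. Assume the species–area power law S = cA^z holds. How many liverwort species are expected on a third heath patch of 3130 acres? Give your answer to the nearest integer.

z = ln(16/10) / ln(2140/432) = 0.4700 / 1.6001 = 0.2937
c = 10 / 432^0.2937 = 10 / 5.944 = 1.682
S₃ = 1.682 × 3130^0.2937 = 1.682 × 10.63 ≈ 17.89

18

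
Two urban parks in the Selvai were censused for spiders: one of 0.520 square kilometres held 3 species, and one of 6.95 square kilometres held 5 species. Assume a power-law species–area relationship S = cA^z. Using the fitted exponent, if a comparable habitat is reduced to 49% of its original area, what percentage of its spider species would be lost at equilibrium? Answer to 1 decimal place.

z = ln(5/3) / ln(6.95/0.52) = 0.5108 / 2.5927 = 0.1970
S_new/S_old = (A_new/A_old)^z = 0.49^0.1970 = exp(0.1970 × -0.7133) = 0.8689
Fraction lost = 1 − 0.8689 = 0.1311

13.1%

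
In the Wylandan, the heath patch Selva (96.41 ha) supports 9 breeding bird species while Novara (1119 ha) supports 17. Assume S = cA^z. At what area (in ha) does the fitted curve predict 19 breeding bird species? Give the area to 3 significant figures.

z = ln(17/9) / ln(1119/96.41) = 0.6360 / 2.4516 = 0.2594
c = 9 / 96.41^0.2594 = 9 / 3.271 = 2.751
A = (19/2.751)^(1/0.2594) ⇒ ln A = ln(6.906)/0.2594 = 7.4489
A = e^7.4489 ≈ 1718 ha

1720 ha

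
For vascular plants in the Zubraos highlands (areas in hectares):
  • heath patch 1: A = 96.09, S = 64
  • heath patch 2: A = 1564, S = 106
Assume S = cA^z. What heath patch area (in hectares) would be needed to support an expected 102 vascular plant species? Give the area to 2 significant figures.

z = ln(106/64) / ln(1564/96.09) = 0.5046 / 2.7897 = 0.1809
c = 64 / 96.09^0.1809 = 64 / 2.283 = 28.03
A = (102/28.03)^(1/0.1809) ⇒ ln A = ln(3.639)/0.1809 = 7.1423
A = e^7.1423 ≈ 1264 hectares

1300 hectares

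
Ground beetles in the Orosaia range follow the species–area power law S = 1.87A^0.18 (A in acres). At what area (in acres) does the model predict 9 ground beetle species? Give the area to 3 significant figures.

9 = 1.87 × A^0.18  ⇒  A^0.18 = 9/1.87 = 4.813
ln A = ln(4.813) / 0.18 = 1.5713 / 0.18 = 8.7294
A = e^8.7294 ≈ 6182 acres

6180 acres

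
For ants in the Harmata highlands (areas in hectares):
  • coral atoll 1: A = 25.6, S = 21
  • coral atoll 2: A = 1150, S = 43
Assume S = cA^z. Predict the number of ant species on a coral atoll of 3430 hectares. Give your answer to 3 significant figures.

52.8

z = ln(43/21) / ln(1150/25.6) = 0.7167 / 3.8049 = 0.1884
c = 21 / 25.6^0.1884 = 21 / 1.842 = 11.4
S₃ = 11.4 × 3430^0.1884 = 11.4 × 4.633 ≈ 52.83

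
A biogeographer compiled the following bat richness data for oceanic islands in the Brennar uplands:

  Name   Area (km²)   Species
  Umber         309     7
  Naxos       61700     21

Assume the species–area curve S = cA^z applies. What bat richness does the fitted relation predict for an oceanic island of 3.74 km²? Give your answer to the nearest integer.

z = ln(21/7) / ln(61700/309) = 1.0986 / 5.2967 = 0.2074
c = 7 / 309^0.2074 = 7 / 3.284 = 2.131
S₃ = 2.131 × 3.74^0.2074 = 2.131 × 1.315 ≈ 2.802

3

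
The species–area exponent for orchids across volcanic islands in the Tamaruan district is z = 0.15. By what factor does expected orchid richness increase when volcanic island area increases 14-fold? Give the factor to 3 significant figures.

S₂/S₁ = (A₂/A₁)^z = 14^0.15
ln(S₂/S₁) = 0.15 × ln 14 = 0.15 × 2.6391 = 0.3959
S₂/S₁ = e^0.3959 ≈ 1.486

1.49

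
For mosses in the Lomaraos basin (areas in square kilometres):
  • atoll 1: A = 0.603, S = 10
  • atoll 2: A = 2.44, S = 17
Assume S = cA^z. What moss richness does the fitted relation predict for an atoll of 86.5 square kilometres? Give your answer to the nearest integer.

66

z = ln(17/10) / ln(2.44/0.603) = 0.5306 / 1.3978 = 0.3796
c = 10 / 0.603^0.3796 = 10 / 0.8253 = 12.12
S₃ = 12.12 × 86.5^0.3796 = 12.12 × 5.436 ≈ 65.87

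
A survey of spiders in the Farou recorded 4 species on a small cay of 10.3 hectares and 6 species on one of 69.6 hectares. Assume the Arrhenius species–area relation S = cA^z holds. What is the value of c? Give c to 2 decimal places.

z = ln(S₂/S₁) / ln(A₂/A₁) = ln(6/4) / ln(69.6/10.3) = 0.4055 / 1.9106 = 0.2122
c = S₁ / A₁^z = 4 / 10.3^0.2122 = 4 / 1.64 = 2.438

2.44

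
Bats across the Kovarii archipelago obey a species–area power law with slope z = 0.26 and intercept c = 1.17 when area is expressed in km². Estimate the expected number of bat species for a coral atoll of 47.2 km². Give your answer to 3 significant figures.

S = 1.17 × 47.2^0.26
ln S = ln 1.17 + 0.26 × ln 47.2 = 0.1570 + 0.26 × 3.8544 = 1.1591
S = e^1.1591 ≈ 3.187

3.19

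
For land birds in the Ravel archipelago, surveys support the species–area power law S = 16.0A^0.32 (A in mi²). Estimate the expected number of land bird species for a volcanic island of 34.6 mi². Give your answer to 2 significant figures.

S = 16 × 34.6^0.32 = 16 × 3.108 ≈ 49.73

50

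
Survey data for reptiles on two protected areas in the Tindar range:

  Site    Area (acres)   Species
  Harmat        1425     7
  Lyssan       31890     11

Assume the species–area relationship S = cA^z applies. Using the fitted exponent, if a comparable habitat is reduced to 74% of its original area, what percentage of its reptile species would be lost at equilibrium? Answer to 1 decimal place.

z = ln(11/7) / ln(31890/1425) = 0.4520 / 3.1081 = 0.1454
S_new/S_old = (A_new/A_old)^z = 0.74^0.1454 = exp(0.1454 × -0.3011) = 0.9572
Fraction lost = 1 − 0.9572 = 0.04284

4.3%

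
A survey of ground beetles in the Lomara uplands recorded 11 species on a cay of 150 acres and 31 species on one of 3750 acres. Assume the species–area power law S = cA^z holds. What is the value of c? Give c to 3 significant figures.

z = ln(S₂/S₁) / ln(A₂/A₁) = ln(31/11) / ln(3750/150) = 1.0361 / 3.2189 = 0.3219
c = S₁ / A₁^z = 11 / 150^0.3219 = 11 / 5.017 = 2.193

2.19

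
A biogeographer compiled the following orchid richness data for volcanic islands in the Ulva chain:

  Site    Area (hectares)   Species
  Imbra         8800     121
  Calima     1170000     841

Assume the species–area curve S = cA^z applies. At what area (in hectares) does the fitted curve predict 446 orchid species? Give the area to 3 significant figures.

236000 hectares

z = ln(841/121) / ln(1170000/8800) = 1.9388 / 4.8900 = 0.3965
c = 121 / 8800^0.3965 = 121 / 36.64 = 3.303
A = (446/3.303)^(1/0.3965) ⇒ ln A = ln(135)/0.3965 = 12.3728
A = e^12.3728 ≈ 236278 hectares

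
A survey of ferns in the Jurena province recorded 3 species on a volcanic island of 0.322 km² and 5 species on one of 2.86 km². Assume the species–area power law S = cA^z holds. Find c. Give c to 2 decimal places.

z = ln(S₂/S₁) / ln(A₂/A₁) = ln(5/3) / ln(2.86/0.322) = 0.5108 / 2.1840 = 0.2339
c = S₁ / A₁^z = 3 / 0.322^0.2339 = 3 / 0.7672 = 3.91

3.91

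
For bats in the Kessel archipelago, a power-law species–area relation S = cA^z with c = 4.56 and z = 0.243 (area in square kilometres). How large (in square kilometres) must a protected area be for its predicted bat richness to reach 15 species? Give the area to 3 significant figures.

134 square kilometres

15 = 4.56 × A^0.243  ⇒  A^0.243 = 15/4.56 = 3.289
ln A = ln(3.289) / 0.243 = 1.1907 / 0.243 = 4.9001
A = e^4.9001 ≈ 134.3 square kilometres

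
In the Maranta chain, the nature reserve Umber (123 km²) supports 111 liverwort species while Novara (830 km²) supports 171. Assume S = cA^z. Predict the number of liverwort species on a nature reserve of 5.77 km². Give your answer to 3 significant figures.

55.5

z = ln(171/111) / ln(830/123) = 0.4321 / 1.9092 = 0.2263
c = 111 / 123^0.2263 = 111 / 2.972 = 37.35
S₃ = 37.35 × 5.77^0.2263 = 37.35 × 1.487 ≈ 55.54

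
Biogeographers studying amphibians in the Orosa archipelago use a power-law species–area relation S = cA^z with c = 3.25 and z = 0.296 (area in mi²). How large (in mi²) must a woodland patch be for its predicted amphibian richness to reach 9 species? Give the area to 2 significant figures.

9 = 3.25 × A^0.296  ⇒  A^0.296 = 9/3.25 = 2.769
ln A = ln(2.769) / 0.296 = 1.0186 / 0.296 = 3.4411
A = e^3.4411 ≈ 31.22 mi²

31 mi²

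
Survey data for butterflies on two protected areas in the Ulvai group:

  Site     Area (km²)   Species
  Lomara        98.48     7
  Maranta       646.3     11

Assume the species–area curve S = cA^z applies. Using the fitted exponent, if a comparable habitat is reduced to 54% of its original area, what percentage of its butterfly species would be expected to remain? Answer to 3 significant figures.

86.2%

z = ln(11/7) / ln(646.3/98.48) = 0.4520 / 1.8814 = 0.2402
S_new/S_old = (A_new/A_old)^z = 0.54^0.2402 = exp(0.2402 × -0.6162) = 0.8624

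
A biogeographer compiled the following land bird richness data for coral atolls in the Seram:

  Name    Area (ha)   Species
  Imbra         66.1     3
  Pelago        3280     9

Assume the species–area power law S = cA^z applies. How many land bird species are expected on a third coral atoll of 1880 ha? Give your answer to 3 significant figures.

z = ln(9/3) / ln(3280/66.1) = 1.0986 / 3.9044 = 0.2814
c = 3 / 66.1^0.2814 = 3 / 3.252 = 0.9225
S₃ = 0.9225 × 1880^0.2814 = 0.9225 × 8.342 ≈ 7.695

7.70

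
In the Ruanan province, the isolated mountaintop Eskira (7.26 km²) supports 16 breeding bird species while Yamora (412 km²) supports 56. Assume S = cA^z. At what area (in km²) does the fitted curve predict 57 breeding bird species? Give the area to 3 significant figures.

436 km²

z = ln(56/16) / ln(412/7.26) = 1.2528 / 4.0386 = 0.3102
c = 16 / 7.26^0.3102 = 16 / 1.85 = 8.651
A = (57/8.651)^(1/0.3102) ⇒ ln A = ln(6.589)/0.3102 = 6.0781
A = e^6.0781 ≈ 436.2 km²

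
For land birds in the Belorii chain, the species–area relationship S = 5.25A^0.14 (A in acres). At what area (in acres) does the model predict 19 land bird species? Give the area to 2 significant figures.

19 = 5.25 × A^0.14  ⇒  A^0.14 = 19/5.25 = 3.619
ln A = ln(3.619) / 0.14 = 1.2862 / 0.14 = 9.1872
A = e^9.1872 ≈ 9771 acres

9800 acres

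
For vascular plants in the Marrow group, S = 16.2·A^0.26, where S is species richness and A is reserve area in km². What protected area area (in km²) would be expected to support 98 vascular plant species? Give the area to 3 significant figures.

1020 km²

98 = 16.2 × A^0.26  ⇒  A^0.26 = 98/16.2 = 6.049
ln A = ln(6.049) / 0.26 = 1.8000 / 0.26 = 6.9229
A = e^6.9229 ≈ 1015 km²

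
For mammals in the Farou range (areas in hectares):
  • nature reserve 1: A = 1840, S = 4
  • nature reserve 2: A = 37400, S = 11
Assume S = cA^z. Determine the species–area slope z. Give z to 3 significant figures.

0.336

Taking logs: ln S = ln c + z ln A, so z = (ln S₂ − ln S₁)/(ln A₂ − ln A₁).
z = ln(11/4) / ln(37400/1840) = ln(2.75) / ln(20.33) = 1.0116 / 3.0119 = 0.3359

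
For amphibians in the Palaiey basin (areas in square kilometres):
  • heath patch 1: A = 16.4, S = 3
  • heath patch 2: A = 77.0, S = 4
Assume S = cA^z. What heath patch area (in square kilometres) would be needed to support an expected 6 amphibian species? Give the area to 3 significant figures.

z = ln(4/3) / ln(77/16.4) = 0.2877 / 1.5465 = 0.1860
c = 3 / 16.4^0.1860 = 3 / 1.683 = 1.783
A = (6/1.783)^(1/0.1860) ⇒ ln A = ln(3.365)/0.1860 = 6.5235
A = e^6.5235 ≈ 681 square kilometres

681 square kilometres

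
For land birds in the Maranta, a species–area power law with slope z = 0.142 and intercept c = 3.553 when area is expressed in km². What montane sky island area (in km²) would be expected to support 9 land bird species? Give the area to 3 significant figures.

9 = 3.553 × A^0.142  ⇒  A^0.142 = 9/3.553 = 2.533
ln A = ln(2.533) / 0.142 = 0.9294 / 0.142 = 6.5453
A = e^6.5453 ≈ 696 km²

696 km²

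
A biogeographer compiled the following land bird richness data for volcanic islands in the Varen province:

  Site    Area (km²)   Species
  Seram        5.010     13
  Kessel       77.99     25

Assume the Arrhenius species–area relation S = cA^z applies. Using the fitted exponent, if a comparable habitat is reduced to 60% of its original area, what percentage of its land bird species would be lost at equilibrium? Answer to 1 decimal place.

11.5%

z = ln(25/13) / ln(77.99/5.01) = 0.6539 / 2.7451 = 0.2382
S_new/S_old = (A_new/A_old)^z = 0.6^0.2382 = exp(0.2382 × -0.5108) = 0.8854
Fraction lost = 1 − 0.8854 = 0.1146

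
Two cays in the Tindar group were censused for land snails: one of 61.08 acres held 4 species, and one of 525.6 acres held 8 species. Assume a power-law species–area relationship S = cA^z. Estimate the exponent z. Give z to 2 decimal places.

0.32

Taking logs: ln S = ln c + z ln A, so z = (ln S₂ − ln S₁)/(ln A₂ − ln A₁).
z = ln(8/4) / ln(525.6/61.08) = ln(2) / ln(8.605) = 0.6931 / 2.1524 = 0.3220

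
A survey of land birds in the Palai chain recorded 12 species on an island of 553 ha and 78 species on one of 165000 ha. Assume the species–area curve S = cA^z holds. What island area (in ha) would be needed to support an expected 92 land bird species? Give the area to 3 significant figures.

273000 ha

z = ln(78/12) / ln(165000/553) = 1.8718 / 5.6983 = 0.3285
c = 12 / 553^0.3285 = 12 / 7.96 = 1.507
A = (92/1.507)^(1/0.3285) ⇒ ln A = ln(61.03)/0.3285 = 12.5163
A = e^12.5163 ≈ 272735 ha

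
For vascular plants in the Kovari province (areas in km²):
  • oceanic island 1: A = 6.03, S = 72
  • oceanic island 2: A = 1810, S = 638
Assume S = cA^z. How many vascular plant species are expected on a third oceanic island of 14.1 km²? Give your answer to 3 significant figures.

99.6

z = ln(638/72) / ln(1810/6.03) = 2.1817 / 5.7043 = 0.3825
c = 72 / 6.03^0.3825 = 72 / 1.988 = 36.22
S₃ = 36.22 × 14.1^0.3825 = 36.22 × 2.751 ≈ 99.64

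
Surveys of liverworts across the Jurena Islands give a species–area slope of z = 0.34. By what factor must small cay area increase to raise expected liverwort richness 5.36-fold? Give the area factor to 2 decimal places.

139.51

(A₂/A₁)^0.34 = 5.36, so A₂/A₁ = 5.36^(1/0.34) = 5.36^2.941
ln(A₂/A₁) = ln 5.36 / 0.34 = 1.6790 / 0.34 = 4.9381
A₂/A₁ = e^4.9381 ≈ 139.5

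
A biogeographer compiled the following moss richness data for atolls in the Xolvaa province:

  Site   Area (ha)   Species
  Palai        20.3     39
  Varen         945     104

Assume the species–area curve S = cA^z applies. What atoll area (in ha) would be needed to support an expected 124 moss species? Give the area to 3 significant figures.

1880 ha

z = ln(104/39) / ln(945/20.3) = 0.9808 / 3.8406 = 0.2554
c = 39 / 20.3^0.2554 = 39 / 2.157 = 18.08
A = (124/18.08)^(1/0.2554) ⇒ ln A = ln(6.859)/0.2554 = 7.5399
A = e^7.5399 ≈ 1882 ha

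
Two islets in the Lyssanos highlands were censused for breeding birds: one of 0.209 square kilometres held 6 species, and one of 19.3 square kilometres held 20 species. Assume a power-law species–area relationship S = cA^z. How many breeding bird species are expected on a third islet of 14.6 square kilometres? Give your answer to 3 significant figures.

18.6

z = ln(20/6) / ln(19.3/0.209) = 1.2040 / 4.5255 = 0.2660
c = 6 / 0.209^0.2660 = 6 / 0.6594 = 9.1
S₃ = 9.1 × 14.6^0.2660 = 9.1 × 2.041 ≈ 18.57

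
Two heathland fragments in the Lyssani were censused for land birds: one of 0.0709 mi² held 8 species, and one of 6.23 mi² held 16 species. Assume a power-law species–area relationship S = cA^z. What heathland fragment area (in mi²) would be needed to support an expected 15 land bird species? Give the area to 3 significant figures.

4.11 mi²

z = ln(16/8) / ln(6.23/0.0709) = 0.6931 / 4.4759 = 0.1549
c = 8 / 0.0709^0.1549 = 8 / 0.6638 = 12.05
A = (15/12.05)^(1/0.1549) ⇒ ln A = ln(1.245)/0.1549 = 1.4126
A = e^1.4126 ≈ 4.107 mi²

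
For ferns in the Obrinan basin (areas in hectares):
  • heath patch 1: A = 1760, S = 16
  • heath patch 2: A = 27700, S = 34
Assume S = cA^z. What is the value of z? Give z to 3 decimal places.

0.273

Taking logs: ln S = ln c + z ln A, so z = (ln S₂ − ln S₁)/(ln A₂ − ln A₁).
z = ln(34/16) / ln(27700/1760) = ln(2.125) / ln(15.74) = 0.7538 / 2.7561 = 0.2735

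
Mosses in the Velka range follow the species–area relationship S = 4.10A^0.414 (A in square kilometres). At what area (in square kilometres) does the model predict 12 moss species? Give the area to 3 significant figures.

12 = 4.1 × A^0.414  ⇒  A^0.414 = 12/4.1 = 2.927
ln A = ln(2.927) / 0.414 = 1.0739 / 0.414 = 2.5940
A = e^2.5940 ≈ 13.38 square kilometres

13.4 square kilometres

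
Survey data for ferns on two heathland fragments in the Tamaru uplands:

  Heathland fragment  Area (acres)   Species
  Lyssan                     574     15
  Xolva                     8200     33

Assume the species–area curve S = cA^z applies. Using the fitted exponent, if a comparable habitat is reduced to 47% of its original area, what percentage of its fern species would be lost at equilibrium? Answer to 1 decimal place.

z = ln(33/15) / ln(8200/574) = 0.7885 / 2.6593 = 0.2965
S_new/S_old = (A_new/A_old)^z = 0.47^0.2965 = exp(0.2965 × -0.7550) = 0.7994
Fraction lost = 1 − 0.7994 = 0.2006

20.1%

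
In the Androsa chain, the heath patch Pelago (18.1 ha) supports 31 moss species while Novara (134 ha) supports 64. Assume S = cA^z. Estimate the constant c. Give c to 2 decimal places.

z = ln(S₂/S₁) / ln(A₂/A₁) = ln(64/31) / ln(134/18.1) = 0.7249 / 2.0019 = 0.3621
c = S₁ / A₁^z = 31 / 18.1^0.3621 = 31 / 2.854 = 10.86

10.86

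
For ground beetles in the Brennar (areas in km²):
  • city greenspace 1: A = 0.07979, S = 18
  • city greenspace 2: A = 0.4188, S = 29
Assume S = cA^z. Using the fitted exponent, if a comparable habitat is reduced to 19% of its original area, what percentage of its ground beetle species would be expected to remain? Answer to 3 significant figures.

62.0%

z = ln(29/18) / ln(0.4188/0.07979) = 0.4769 / 1.6580 = 0.2877
S_new/S_old = (A_new/A_old)^z = 0.19^0.2877 = exp(0.2877 × -1.6607) = 0.6202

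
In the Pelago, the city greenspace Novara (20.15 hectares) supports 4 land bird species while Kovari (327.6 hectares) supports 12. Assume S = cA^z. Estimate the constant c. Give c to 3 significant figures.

1.23

z = ln(S₂/S₁) / ln(A₂/A₁) = ln(12/4) / ln(327.6/20.15) = 1.0986 / 2.7886 = 0.3940
c = S₁ / A₁^z = 4 / 20.15^0.3940 = 4 / 3.265 = 1.225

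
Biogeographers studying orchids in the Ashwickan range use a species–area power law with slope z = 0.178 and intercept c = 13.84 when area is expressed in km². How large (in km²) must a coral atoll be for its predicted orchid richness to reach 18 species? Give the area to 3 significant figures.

4.38 km²

18 = 13.84 × A^0.178  ⇒  A^0.178 = 18/13.84 = 1.301
ln A = ln(1.301) / 0.178 = 0.2628 / 0.178 = 1.4765
A = e^1.4765 ≈ 4.377 km²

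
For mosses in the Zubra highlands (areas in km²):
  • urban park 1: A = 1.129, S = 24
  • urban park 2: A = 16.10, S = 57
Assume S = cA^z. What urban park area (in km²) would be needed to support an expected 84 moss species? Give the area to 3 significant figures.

z = ln(57/24) / ln(16.1/1.129) = 0.8650 / 2.6575 = 0.3255
c = 24 / 1.129^0.3255 = 24 / 1.04 = 23.07
A = (84/23.07)^(1/0.3255) ⇒ ln A = ln(3.641)/0.3255 = 3.9701
A = e^3.9701 ≈ 52.99 km²

53.0 km²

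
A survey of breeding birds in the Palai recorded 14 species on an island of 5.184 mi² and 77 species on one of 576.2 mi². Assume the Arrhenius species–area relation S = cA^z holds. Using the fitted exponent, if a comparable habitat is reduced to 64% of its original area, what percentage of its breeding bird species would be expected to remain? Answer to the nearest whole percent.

z = ln(77/14) / ln(576.2/5.184) = 1.7047 / 4.7109 = 0.3619
S_new/S_old = (A_new/A_old)^z = 0.64^0.3619 = exp(0.3619 × -0.4463) = 0.8509

85%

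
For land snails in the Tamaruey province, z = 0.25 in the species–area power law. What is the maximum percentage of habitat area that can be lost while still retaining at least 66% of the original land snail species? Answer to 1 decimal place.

81.0%

Need (A_new/A_old)^0.25 = 0.66, so A_new/A_old = 0.66^(1/0.25) = 0.66^4
ln(A_new/A_old) = ln 0.66 / 0.25 = -0.4155 / 0.25 = -1.6621
A_new/A_old = e^-1.6621 ≈ 0.1897
Fraction that can be lost = 1 − 0.1897 = 0.8103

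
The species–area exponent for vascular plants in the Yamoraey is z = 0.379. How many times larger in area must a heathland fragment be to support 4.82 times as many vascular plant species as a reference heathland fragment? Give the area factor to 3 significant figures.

(A₂/A₁)^0.379 = 4.82, so A₂/A₁ = 4.82^(1/0.379) = 4.82^2.639
ln(A₂/A₁) = ln 4.82 / 0.379 = 1.5728 / 0.379 = 4.1498
A₂/A₁ = e^4.1498 ≈ 63.42

63.4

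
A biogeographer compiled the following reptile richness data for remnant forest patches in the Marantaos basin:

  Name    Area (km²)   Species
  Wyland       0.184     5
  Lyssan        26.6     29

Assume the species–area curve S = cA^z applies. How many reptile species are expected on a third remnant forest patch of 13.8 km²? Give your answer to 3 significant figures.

23.0

z = ln(29/5) / ln(26.6/0.184) = 1.7579 / 4.9737 = 0.3534
c = 5 / 0.184^0.3534 = 5 / 0.5498 = 9.095
S₃ = 9.095 × 13.8^0.3534 = 9.095 × 2.529 ≈ 23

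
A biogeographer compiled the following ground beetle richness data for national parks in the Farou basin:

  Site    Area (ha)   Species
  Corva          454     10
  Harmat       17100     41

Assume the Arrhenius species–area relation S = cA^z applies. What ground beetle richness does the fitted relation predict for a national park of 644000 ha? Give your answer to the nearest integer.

z = ln(41/10) / ln(17100/454) = 1.4110 / 3.6287 = 0.3888
c = 10 / 454^0.3888 = 10 / 10.79 = 0.9265
S₃ = 0.9265 × 644000^0.3888 = 0.9265 × 181.4 ≈ 168.1

168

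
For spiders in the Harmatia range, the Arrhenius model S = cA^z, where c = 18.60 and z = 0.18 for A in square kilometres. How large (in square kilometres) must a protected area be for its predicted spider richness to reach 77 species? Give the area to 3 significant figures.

77 = 18.6 × A^0.18  ⇒  A^0.18 = 77/18.6 = 4.14
ln A = ln(4.14) / 0.18 = 1.4206 / 0.18 = 7.8925
A = e^7.8925 ≈ 2677 square kilometres

2680 square kilometres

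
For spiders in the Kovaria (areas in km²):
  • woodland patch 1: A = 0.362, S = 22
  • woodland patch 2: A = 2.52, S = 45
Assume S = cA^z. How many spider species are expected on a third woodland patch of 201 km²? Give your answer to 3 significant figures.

z = ln(45/22) / ln(2.52/0.362) = 0.7156 / 1.9404 = 0.3688
c = 22 / 0.362^0.3688 = 22 / 0.6875 = 32
S₃ = 32 × 201^0.3688 = 32 × 7.07 ≈ 226.3

226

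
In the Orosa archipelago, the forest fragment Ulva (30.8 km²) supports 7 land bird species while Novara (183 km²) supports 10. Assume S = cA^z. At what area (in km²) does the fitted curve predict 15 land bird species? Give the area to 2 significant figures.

z = ln(10/7) / ln(183/30.8) = 0.3567 / 1.7820 = 0.2002
c = 7 / 30.8^0.2002 = 7 / 1.986 = 3.525
A = (15/3.525)^(1/0.2002) ⇒ ln A = ln(4.255)/0.2002 = 7.2352
A = e^7.2352 ≈ 1387 km²

1400 km²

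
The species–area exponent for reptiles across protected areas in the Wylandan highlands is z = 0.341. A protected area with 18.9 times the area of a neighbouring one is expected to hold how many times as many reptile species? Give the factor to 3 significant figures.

2.72

S₂/S₁ = (A₂/A₁)^z = 18.9^0.341
ln(S₂/S₁) = 0.341 × ln 18.9 = 0.341 × 2.9392 = 1.0023
S₂/S₁ = e^1.0023 ≈ 2.724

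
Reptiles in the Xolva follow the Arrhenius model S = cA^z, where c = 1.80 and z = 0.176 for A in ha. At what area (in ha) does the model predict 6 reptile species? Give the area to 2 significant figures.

6 = 1.8 × A^0.176  ⇒  A^0.176 = 6/1.8 = 3.333
ln A = ln(3.333) / 0.176 = 1.2040 / 0.176 = 6.8408
A = e^6.8408 ≈ 935.2 ha

940 ha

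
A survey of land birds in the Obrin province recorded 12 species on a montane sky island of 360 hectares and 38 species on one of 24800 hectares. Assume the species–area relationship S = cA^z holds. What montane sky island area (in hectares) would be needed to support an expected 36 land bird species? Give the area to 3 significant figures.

20300 hectares

z = ln(38/12) / ln(24800/360) = 1.1527 / 4.2325 = 0.2723
c = 12 / 360^0.2723 = 12 / 4.968 = 2.415
A = (36/2.415)^(1/0.2723) ⇒ ln A = ln(14.9)/0.2723 = 9.9201
A = e^9.9201 ≈ 20334 hectares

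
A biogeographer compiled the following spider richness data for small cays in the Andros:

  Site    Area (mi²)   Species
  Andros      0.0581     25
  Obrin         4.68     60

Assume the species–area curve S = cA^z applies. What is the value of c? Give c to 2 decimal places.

44.10

z = ln(S₂/S₁) / ln(A₂/A₁) = ln(60/25) / ln(4.68/0.0581) = 0.8755 / 4.3889 = 0.1995
c = S₁ / A₁^z = 25 / 0.0581^0.1995 = 25 / 0.5669 = 44.1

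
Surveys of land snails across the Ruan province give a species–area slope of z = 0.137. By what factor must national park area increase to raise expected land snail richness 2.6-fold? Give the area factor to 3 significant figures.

(A₂/A₁)^0.137 = 2.6, so A₂/A₁ = 2.6^(1/0.137) = 2.6^7.299
ln(A₂/A₁) = ln 2.6 / 0.137 = 0.9555 / 0.137 = 6.9745
A₂/A₁ = e^6.9745 ≈ 1069

1070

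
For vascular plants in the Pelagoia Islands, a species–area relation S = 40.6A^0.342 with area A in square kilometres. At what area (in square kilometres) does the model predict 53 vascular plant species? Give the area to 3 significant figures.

53 = 40.6 × A^0.342  ⇒  A^0.342 = 53/40.6 = 1.305
ln A = ln(1.305) / 0.342 = 0.2665 / 0.342 = 0.7793
A = e^0.7793 ≈ 2.18 square kilometres

2.18 square kilometres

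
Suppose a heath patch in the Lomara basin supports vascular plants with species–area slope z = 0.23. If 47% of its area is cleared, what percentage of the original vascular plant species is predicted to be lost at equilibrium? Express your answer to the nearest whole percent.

14%

S_new/S_old = (A_new/A_old)^z = 0.53^0.23
= exp(0.23 × ln 0.53) = exp(0.23 × -0.6349) = exp(-0.1460) ≈ 0.8641
Fraction lost = 1 − 0.8641 = 0.1359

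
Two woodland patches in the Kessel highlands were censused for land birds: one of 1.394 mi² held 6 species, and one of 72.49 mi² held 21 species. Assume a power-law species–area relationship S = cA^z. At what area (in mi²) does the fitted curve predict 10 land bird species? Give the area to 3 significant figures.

z = ln(21/6) / ln(72.49/1.394) = 1.2528 / 3.9513 = 0.3171
c = 6 / 1.394^0.3171 = 6 / 1.111 = 5.4
A = (10/5.4)^(1/0.3171) ⇒ ln A = ln(1.852)/0.3171 = 1.9433
A = e^1.9433 ≈ 6.982 mi²

6.98 mi²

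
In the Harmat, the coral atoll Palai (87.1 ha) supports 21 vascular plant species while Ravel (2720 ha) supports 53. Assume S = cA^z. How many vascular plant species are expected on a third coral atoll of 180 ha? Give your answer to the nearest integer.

26

z = ln(53/21) / ln(2720/87.1) = 0.9258 / 3.4413 = 0.2690
c = 21 / 87.1^0.2690 = 21 / 3.326 = 6.314
S₃ = 6.314 × 180^0.2690 = 6.314 × 4.043 ≈ 25.53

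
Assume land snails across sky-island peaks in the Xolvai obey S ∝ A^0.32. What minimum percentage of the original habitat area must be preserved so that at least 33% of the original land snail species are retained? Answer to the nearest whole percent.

Need (A_new/A_old)^0.32 = 0.33, so A_new/A_old = 0.33^(1/0.32) = 0.33^3.125
ln(A_new/A_old) = ln 0.33 / 0.32 = -1.1087 / 0.32 = -3.4646
A_new/A_old = e^-3.4646 ≈ 0.03129

3%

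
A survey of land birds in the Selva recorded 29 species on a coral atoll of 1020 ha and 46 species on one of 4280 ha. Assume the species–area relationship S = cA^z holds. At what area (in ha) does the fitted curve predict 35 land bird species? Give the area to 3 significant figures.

z = ln(46/29) / ln(4280/1020) = 0.4613 / 1.4342 = 0.3217
c = 29 / 1020^0.3217 = 29 / 9.286 = 3.123
A = (35/3.123)^(1/0.3217) ⇒ ln A = ln(11.21)/0.3217 = 7.5121
A = e^7.5121 ≈ 1830 ha

1830 ha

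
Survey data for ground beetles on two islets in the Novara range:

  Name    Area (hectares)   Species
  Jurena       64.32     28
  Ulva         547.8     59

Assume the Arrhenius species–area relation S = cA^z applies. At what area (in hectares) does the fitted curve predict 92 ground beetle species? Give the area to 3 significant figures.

z = ln(59/28) / ln(547.8/64.32) = 0.7453 / 2.1420 = 0.3480
c = 28 / 64.32^0.3480 = 28 / 4.258 = 6.576
A = (92/6.576)^(1/0.3480) ⇒ ln A = ln(13.99)/0.3480 = 7.5827
A = e^7.5827 ≈ 1964 hectares

1960 hectares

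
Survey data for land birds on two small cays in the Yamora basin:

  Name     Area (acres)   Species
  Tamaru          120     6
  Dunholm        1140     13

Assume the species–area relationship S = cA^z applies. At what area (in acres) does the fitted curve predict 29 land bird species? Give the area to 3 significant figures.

z = ln(13/6) / ln(1140/120) = 0.7732 / 2.2513 = 0.3434
c = 6 / 120^0.3434 = 6 / 5.177 = 1.159
A = (29/1.159)^(1/0.3434) ⇒ ln A = ln(25.02)/0.3434 = 9.3750
A = e^9.3750 ≈ 11790 acres

11800 acres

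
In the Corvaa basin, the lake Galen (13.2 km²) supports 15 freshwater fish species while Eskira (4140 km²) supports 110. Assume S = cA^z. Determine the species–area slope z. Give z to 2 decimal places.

0.35

Taking logs: ln S = ln c + z ln A, so z = (ln S₂ − ln S₁)/(ln A₂ − ln A₁).
z = ln(110/15) / ln(4140/13.2) = ln(7.333) / ln(313.6) = 1.9924 / 5.7482 = 0.3466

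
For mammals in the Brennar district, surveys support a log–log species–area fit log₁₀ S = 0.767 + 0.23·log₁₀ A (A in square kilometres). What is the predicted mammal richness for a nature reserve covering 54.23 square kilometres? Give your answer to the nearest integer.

S = 5.848 × 54.23^0.23 = 5.848 × 2.505 ≈ 14.65

15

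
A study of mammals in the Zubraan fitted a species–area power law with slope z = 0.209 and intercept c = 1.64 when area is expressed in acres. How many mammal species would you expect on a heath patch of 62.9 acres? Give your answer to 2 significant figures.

S = 1.64 × 62.9^0.209 = 1.64 × 2.376 ≈ 3.897

3.9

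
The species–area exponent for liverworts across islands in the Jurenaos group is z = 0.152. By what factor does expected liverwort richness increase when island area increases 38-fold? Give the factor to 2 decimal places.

1.74

S₂/S₁ = (A₂/A₁)^z = 38^0.152
ln(S₂/S₁) = 0.152 × ln 38 = 0.152 × 3.6376 = 0.5529
S₂/S₁ = e^0.5529 ≈ 1.738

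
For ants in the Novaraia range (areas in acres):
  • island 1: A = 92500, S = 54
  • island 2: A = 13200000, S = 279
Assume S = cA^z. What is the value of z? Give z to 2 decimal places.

0.33

Taking logs: ln S = ln c + z ln A, so z = (ln S₂ − ln S₁)/(ln A₂ − ln A₁).
z = ln(279/54) / ln(13200000/92500) = ln(5.167) / ln(142.7) = 1.6422 / 4.9608 = 0.3310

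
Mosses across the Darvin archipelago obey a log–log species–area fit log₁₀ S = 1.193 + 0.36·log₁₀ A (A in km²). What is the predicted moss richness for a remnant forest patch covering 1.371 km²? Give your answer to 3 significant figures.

17.5

S = 15.6 × 1.371^0.36 = 15.6 × 1.12 ≈ 17.47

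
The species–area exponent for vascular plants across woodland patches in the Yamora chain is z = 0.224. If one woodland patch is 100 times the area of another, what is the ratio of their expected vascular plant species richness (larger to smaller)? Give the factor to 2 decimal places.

2.81

S₂/S₁ = (A₂/A₁)^z = 100^0.224
ln(S₂/S₁) = 0.224 × ln 100 = 0.224 × 4.6052 = 1.0316
S₂/S₁ = e^1.0316 ≈ 2.805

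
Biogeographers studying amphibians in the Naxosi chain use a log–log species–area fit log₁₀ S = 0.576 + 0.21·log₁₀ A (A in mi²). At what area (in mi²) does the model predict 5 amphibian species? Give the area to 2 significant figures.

3.9 mi²

5 = 3.767 × A^0.21  ⇒  A^0.21 = 5/3.767 = 1.327
ln A = ln(1.327) / 0.21 = 0.2831 / 0.21 = 1.3483
A = e^1.3483 ≈ 3.851 mi²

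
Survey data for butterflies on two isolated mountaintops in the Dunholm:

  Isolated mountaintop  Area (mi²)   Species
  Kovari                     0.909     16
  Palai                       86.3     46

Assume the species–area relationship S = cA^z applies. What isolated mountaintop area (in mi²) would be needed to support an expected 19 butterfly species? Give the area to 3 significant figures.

z = ln(46/16) / ln(86.3/0.909) = 1.0561 / 4.5532 = 0.2319
c = 16 / 0.909^0.2319 = 16 / 0.9781 = 16.36
A = (19/16.36)^(1/0.2319) ⇒ ln A = ln(1.162)/0.2319 = 0.6455
A = e^0.6455 ≈ 1.907 mi²

1.91 mi²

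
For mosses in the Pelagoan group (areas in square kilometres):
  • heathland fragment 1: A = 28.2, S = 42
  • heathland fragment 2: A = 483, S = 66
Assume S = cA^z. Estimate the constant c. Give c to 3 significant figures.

z = ln(S₂/S₁) / ln(A₂/A₁) = ln(66/42) / ln(483/28.2) = 0.4520 / 2.8407 = 0.1591
c = S₁ / A₁^z = 42 / 28.2^0.1591 = 42 / 1.701 = 24.69

24.7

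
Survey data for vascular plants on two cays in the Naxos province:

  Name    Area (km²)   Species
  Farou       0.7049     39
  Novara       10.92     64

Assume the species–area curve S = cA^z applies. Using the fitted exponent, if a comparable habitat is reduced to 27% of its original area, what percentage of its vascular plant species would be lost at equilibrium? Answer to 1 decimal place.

z = ln(64/39) / ln(10.92/0.7049) = 0.4953 / 2.7403 = 0.1808
S_new/S_old = (A_new/A_old)^z = 0.27^0.1808 = exp(0.1808 × -1.3093) = 0.7893
Fraction lost = 1 − 0.7893 = 0.2107

21.1%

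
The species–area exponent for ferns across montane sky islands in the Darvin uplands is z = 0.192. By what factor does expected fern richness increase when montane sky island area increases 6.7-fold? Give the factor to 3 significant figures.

1.44

S₂/S₁ = (A₂/A₁)^z = 6.7^0.192
ln(S₂/S₁) = 0.192 × ln 6.7 = 0.192 × 1.9021 = 0.3652
S₂/S₁ = e^0.3652 ≈ 1.441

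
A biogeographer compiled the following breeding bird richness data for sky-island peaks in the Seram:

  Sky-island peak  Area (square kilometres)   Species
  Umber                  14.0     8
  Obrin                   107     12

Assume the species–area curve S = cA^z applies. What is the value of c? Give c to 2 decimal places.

4.73

z = ln(S₂/S₁) / ln(A₂/A₁) = ln(12/8) / ln(107/14) = 0.4055 / 2.0338 = 0.1994
c = S₁ / A₁^z = 8 / 14^0.1994 = 8 / 1.692 = 4.727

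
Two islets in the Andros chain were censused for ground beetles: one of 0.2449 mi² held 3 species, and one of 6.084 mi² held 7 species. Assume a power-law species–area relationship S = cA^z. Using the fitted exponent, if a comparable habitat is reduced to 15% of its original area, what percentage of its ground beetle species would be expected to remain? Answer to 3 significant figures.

60.6%

z = ln(7/3) / ln(6.084/0.2449) = 0.8473 / 3.2126 = 0.2637
S_new/S_old = (A_new/A_old)^z = 0.15^0.2637 = exp(0.2637 × -1.8971) = 0.6063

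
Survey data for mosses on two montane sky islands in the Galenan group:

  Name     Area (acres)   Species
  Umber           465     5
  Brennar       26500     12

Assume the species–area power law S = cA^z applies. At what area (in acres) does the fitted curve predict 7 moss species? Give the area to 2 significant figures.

z = ln(12/5) / ln(26500/465) = 0.8755 / 4.0429 = 0.2165
c = 5 / 465^0.2165 = 5 / 3.781 = 1.322
A = (7/1.322)^(1/0.2165) ⇒ ln A = ln(5.294)/0.2165 = 7.6958
A = e^7.6958 ≈ 2199 acres

2200 acres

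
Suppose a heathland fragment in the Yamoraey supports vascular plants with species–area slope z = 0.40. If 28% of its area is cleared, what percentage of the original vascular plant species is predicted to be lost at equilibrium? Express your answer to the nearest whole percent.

12%

S_new/S_old = (A_new/A_old)^z = 0.72^0.4
= exp(0.4 × ln 0.72) = exp(0.4 × -0.3285) = exp(-0.1314) ≈ 0.8769
Fraction lost = 1 − 0.8769 = 0.1231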